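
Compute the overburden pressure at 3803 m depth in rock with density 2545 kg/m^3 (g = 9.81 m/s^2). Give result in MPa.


P = rho * g * z / 1e6
= 2545 * 9.81 * 3803 / 1e6
= 94947409.35 / 1e6
= 94.9474 MPa

94.9474


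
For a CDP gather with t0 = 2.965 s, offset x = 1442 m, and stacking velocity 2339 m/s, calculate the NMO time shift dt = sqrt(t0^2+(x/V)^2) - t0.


x/Vnmo = 1442/2339 = 0.616503
(x/Vnmo)^2 = 0.380076
t0^2 = 8.791225
sqrt(8.791225 + 0.380076) = 3.028416
dt = 3.028416 - 2.965 = 0.063416

0.063416


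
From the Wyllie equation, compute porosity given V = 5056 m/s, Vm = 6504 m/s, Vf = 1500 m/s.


1/V - 1/Vm = 1/5056 - 1/6504 = 4.403e-05
1/Vf - 1/Vm = 1/1500 - 1/6504 = 0.00051292
phi = 4.403e-05 / 0.00051292 = 0.0858

0.0858


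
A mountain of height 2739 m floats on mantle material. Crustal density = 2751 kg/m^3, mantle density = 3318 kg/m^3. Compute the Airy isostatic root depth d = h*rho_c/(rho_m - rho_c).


rho_m - rho_c = 3318 - 2751 = 567
d = 2739 * 2751 / 567
= 7534989 / 567
= 13289.22 m

13289.22


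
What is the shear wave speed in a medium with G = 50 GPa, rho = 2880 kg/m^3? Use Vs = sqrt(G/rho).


Convert G to Pa: G = 50e9 Pa
Compute G/rho = 50e9 / 2880 = 17361111.1111
Vs = sqrt(17361111.1111) = 4166.67 m/s

4166.67


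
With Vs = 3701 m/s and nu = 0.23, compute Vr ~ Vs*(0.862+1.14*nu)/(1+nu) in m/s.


Numerator factor = 0.862 + 1.14*0.23 = 1.1242
Denominator = 1 + 0.23 = 1.23
Vr = 3701 * 1.1242 / 1.23 = 3382.65 m/s

3382.65


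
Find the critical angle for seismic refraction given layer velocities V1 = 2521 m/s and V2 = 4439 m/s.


V1/V2 = 2521/4439 = 0.567921
theta_c = arcsin(0.567921) = 34.6054 degrees

34.6054


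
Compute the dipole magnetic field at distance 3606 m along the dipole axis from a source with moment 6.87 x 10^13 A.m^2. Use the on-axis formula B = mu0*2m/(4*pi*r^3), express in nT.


m = 6.87 x 10^13 = 68700000000000 A.m^2
2m = 137400000000000 A.m^2
r^3 = 3606^3 = 46889669016
B = (4pi*10^-7) * 137400000000000 / (4*pi * 46889669016) * 1e9
= 172661932.241295 / 589232958839.69 * 1e9
= 293028.3 nT

293028.3


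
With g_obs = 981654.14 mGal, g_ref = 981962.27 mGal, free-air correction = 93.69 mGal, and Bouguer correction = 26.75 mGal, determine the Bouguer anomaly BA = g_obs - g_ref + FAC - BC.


BA = g_obs - g_ref + FAC - BC
= 981654.14 - 981962.27 + 93.69 - 26.75
= -241.19 mGal

-241.19


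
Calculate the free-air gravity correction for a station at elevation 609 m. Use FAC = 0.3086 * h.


FAC = 0.3086 * h
= 0.3086 * 609
= 187.9374 mGal

187.9374


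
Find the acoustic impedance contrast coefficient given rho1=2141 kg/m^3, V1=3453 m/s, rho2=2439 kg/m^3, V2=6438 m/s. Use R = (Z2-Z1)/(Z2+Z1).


Z1 = 2141 * 3453 = 7392873
Z2 = 2439 * 6438 = 15702282
R = (15702282 - 7392873) / (15702282 + 7392873) = 8309409 / 23095155 = 0.3598

0.3598


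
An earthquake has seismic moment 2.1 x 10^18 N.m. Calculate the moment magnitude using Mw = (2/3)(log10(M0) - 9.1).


log10(M0) = log10(2.1 x 10^18) = 18.3222
Mw = 2/3 * (18.3222 - 9.1)
= 2/3 * 9.2222
= 6.15

6.15


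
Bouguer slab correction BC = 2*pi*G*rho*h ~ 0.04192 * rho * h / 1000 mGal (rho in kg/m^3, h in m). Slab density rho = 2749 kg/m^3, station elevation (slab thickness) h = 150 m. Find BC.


BC = 0.04192 * rho * h / 1000
= 0.04192 * 2749 * 150 / 1000
= 17.2857 mGal

17.2857


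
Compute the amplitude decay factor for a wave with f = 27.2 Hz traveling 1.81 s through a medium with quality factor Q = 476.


pi*f*t/Q = pi*27.2*1.81/476 = 0.32493
A/A0 = exp(-0.32493) = 0.722578

0.722578


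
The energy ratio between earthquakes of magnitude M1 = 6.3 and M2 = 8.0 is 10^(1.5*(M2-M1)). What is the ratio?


M2 - M1 = 8.0 - 6.3 = 1.7
1.5 * 1.7 = 2.55
ratio = 10^2.55 = 354.81

354.81


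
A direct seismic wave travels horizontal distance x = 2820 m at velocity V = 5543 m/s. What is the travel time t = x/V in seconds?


t = x / V
= 2820 / 5543
= 0.5087 s

0.5087


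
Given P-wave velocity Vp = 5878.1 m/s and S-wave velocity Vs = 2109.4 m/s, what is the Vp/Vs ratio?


Vp/Vs = 5878.1 / 2109.4
= 2.7866

2.7866


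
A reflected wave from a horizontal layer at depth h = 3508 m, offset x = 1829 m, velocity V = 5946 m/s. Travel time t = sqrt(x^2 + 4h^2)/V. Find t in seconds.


x^2 + 4h^2 = 1829^2 + 4*3508^2 = 3345241 + 49224256 = 52569497
sqrt(52569497) = 7250.4825
t = 7250.4825 / 5946 = 1.2194 s

1.2194


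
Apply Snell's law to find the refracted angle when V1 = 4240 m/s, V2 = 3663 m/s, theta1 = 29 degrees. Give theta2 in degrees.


sin(theta1) = sin(29 deg) = 0.48481
sin(theta2) = V2/V1 * sin(theta1) = 3663/4240 * 0.48481 = 0.418834
theta2 = arcsin(0.418834) = 24.761 degrees

24.761


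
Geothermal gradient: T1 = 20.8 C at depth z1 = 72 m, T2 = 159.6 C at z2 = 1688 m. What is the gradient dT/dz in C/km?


dT = 159.6 - 20.8 = 138.8 C
dz = 1688 - 72 = 1616 m
gradient = dT/dz * 1000 = 138.8/1616 * 1000 = 85.8911 C/km

85.8911


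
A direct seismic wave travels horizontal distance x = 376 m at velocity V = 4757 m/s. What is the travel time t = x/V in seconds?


t = x / V
= 376 / 4757
= 0.079 s

0.079


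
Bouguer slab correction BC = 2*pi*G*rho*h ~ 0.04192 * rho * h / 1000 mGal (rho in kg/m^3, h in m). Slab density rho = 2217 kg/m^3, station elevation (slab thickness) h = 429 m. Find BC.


BC = 0.04192 * rho * h / 1000
= 0.04192 * 2217 * 429 / 1000
= 39.8698 mGal

39.8698


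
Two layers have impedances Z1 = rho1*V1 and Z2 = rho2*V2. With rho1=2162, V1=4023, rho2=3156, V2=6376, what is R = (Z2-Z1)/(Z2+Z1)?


Z1 = 2162 * 4023 = 8697726
Z2 = 3156 * 6376 = 20122656
R = (20122656 - 8697726) / (20122656 + 8697726) = 11424930 / 28820382 = 0.3964

0.3964


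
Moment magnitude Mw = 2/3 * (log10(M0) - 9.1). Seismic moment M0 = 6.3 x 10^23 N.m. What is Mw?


log10(M0) = log10(6.3 x 10^23) = 23.7993
Mw = 2/3 * (23.7993 - 9.1)
= 2/3 * 14.6993
= 9.8

9.8


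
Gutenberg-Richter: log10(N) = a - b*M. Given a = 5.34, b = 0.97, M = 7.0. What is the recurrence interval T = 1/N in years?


log10(N) = 5.34 - 0.97*7.0 = -1.45
N = 10^-1.45 = 0.035481
T = 1/N = 1/0.035481 = 28.1838 years

28.1838


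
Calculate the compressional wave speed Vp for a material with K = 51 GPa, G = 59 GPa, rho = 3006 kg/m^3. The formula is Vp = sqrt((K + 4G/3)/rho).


First compute the effective modulus:
K + 4G/3 = 51e9 + 4*59e9/3 = 129666666666.67 Pa
Then divide by density:
129666666666.67 / 3006 = 43135950.3216 Pa/(kg/m^3)
Take the square root:
Vp = sqrt(43135950.3216) = 6567.8 m/s

6567.8


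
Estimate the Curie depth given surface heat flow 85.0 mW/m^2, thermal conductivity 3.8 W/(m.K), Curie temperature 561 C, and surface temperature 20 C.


T_Curie - T_surf = 561 - 20 = 541 C
Convert q to W/m^2: 85.0 mW/m^2 = 0.085 W/m^2
d = 541 * 3.8 / 0.085 = 24185.88 m

24185.88


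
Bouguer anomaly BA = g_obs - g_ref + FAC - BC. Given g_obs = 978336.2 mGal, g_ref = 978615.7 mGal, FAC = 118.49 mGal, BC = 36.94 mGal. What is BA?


BA = g_obs - g_ref + FAC - BC
= 978336.2 - 978615.7 + 118.49 - 36.94
= -197.95 mGal

-197.95


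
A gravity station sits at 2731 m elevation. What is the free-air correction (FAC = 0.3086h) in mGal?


FAC = 0.3086 * h
= 0.3086 * 2731
= 842.7866 mGal

842.7866


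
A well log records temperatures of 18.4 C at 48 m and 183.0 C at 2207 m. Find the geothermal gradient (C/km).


dT = 183.0 - 18.4 = 164.6 C
dz = 2207 - 48 = 2159 m
gradient = dT/dz * 1000 = 164.6/2159 * 1000 = 76.239 C/km

76.239


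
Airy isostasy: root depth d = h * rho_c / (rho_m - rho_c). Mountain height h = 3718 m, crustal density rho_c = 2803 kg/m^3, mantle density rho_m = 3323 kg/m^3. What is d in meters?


rho_m - rho_c = 3323 - 2803 = 520
d = 3718 * 2803 / 520
= 10421554 / 520
= 20041.45 m

20041.45


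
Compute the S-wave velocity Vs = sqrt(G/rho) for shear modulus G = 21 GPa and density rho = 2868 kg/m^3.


Convert G to Pa: G = 21e9 Pa
Compute G/rho = 21e9 / 2868 = 7322175.7322
Vs = sqrt(7322175.7322) = 2705.95 m/s

2705.95


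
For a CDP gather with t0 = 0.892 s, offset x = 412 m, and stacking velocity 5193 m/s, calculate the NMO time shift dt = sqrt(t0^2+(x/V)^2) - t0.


x/Vnmo = 412/5193 = 0.079338
(x/Vnmo)^2 = 0.006294
t0^2 = 0.795664
sqrt(0.795664 + 0.006294) = 0.895521
dt = 0.895521 - 0.892 = 0.003521

0.003521


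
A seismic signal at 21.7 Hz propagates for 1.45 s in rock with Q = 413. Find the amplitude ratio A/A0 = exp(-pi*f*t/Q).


pi*f*t/Q = pi*21.7*1.45/413 = 0.239347
A/A0 = exp(-0.239347) = 0.787142

0.787142


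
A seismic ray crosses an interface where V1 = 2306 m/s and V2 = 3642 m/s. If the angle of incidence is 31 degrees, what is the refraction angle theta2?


sin(theta1) = sin(31 deg) = 0.515038
sin(theta2) = V2/V1 * sin(theta1) = 3642/2306 * 0.515038 = 0.81343
theta2 = arcsin(0.81343) = 54.4324 degrees

54.4324


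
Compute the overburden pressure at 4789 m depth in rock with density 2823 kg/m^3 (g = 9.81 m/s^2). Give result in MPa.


P = rho * g * z / 1e6
= 2823 * 9.81 * 4789 / 1e6
= 132624794.07 / 1e6
= 132.6248 MPa

132.6248


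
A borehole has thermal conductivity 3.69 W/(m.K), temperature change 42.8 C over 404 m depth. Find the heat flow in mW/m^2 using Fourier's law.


q = k * dT / dz * 1000
= 3.69 * 42.8 / 404 * 1000
= 0.390921 * 1000
= 390.9208 mW/m^2

390.9208


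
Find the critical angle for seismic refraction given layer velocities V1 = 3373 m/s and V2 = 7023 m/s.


V1/V2 = 3373/7023 = 0.480279
theta_c = arcsin(0.480279) = 28.7036 degrees

28.7036


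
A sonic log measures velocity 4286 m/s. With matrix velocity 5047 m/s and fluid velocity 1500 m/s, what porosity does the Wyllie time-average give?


1/V - 1/Vm = 1/4286 - 1/5047 = 3.518e-05
1/Vf - 1/Vm = 1/1500 - 1/5047 = 0.00046853
phi = 3.518e-05 / 0.00046853 = 0.0751

0.0751


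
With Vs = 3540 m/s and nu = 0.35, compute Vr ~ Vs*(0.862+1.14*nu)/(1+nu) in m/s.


Numerator factor = 0.862 + 1.14*0.35 = 1.261
Denominator = 1 + 0.35 = 1.35
Vr = 3540 * 1.261 / 1.35 = 3306.62 m/s

3306.62


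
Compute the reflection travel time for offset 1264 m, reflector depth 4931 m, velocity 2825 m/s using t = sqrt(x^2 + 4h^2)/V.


x^2 + 4h^2 = 1264^2 + 4*4931^2 = 1597696 + 97259044 = 98856740
sqrt(98856740) = 9942.6727
t = 9942.6727 / 2825 = 3.5195 s

3.5195


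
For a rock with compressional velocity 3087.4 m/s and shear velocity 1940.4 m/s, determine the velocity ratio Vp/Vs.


Vp/Vs = 3087.4 / 1940.4
= 1.5911

1.5911


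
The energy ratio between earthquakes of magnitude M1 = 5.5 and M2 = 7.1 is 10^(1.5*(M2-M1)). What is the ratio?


M2 - M1 = 7.1 - 5.5 = 1.6
1.5 * 1.6 = 2.4
ratio = 10^2.4 = 251.19

251.19


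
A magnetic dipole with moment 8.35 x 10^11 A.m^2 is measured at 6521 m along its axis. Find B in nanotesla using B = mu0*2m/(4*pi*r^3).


m = 8.35 x 10^11 = 835000000000 A.m^2
2m = 1670000000000 A.m^2
r^3 = 6521^3 = 277295358761
B = (4pi*10^-7) * 1670000000000 / (4*pi * 277295358761) * 1e9
= 2098583.892598 / 3484596247832.41 * 1e9
= 602.2459 nT

602.2459


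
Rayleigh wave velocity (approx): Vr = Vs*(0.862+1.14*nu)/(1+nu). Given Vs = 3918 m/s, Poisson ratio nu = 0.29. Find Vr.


Numerator factor = 0.862 + 1.14*0.29 = 1.1926
Denominator = 1 + 0.29 = 1.29
Vr = 3918 * 1.1926 / 1.29 = 3622.18 m/s

3622.18


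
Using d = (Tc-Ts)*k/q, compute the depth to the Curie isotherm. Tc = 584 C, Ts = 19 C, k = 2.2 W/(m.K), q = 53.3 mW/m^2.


T_Curie - T_surf = 584 - 19 = 565 C
Convert q to W/m^2: 53.3 mW/m^2 = 0.0533 W/m^2
d = 565 * 2.2 / 0.0533 = 23320.83 m

23320.83


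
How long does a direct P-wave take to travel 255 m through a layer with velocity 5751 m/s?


t = x / V
= 255 / 5751
= 0.0443 s

0.0443


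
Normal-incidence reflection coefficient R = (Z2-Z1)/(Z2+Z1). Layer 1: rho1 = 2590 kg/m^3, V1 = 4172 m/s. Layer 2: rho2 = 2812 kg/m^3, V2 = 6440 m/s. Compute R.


Z1 = 2590 * 4172 = 10805480
Z2 = 2812 * 6440 = 18109280
R = (18109280 - 10805480) / (18109280 + 10805480) = 7303800 / 28914760 = 0.2526

0.2526


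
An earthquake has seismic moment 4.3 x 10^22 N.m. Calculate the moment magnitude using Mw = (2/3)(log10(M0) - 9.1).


log10(M0) = log10(4.3 x 10^22) = 22.6335
Mw = 2/3 * (22.6335 - 9.1)
= 2/3 * 13.5335
= 9.02

9.02


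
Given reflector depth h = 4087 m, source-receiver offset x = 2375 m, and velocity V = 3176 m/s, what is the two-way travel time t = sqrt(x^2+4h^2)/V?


x^2 + 4h^2 = 2375^2 + 4*4087^2 = 5640625 + 66814276 = 72454901
sqrt(72454901) = 8512.0445
t = 8512.0445 / 3176 = 2.6801 s

2.6801


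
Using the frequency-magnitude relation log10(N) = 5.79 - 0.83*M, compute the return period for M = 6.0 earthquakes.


log10(N) = 5.79 - 0.83*6.0 = 0.81
N = 10^0.81 = 6.456542
T = 1/N = 1/6.456542 = 0.1549 years

0.1549


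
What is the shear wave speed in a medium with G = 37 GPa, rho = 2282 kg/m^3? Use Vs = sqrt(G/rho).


Convert G to Pa: G = 37e9 Pa
Compute G/rho = 37e9 / 2282 = 16213847.5022
Vs = sqrt(16213847.5022) = 4026.64 m/s

4026.64


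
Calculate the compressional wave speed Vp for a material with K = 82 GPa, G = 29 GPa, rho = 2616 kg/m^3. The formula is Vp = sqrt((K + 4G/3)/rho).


First compute the effective modulus:
K + 4G/3 = 82e9 + 4*29e9/3 = 120666666666.67 Pa
Then divide by density:
120666666666.67 / 2616 = 46126401.631 Pa/(kg/m^3)
Take the square root:
Vp = sqrt(46126401.631) = 6791.64 m/s

6791.64


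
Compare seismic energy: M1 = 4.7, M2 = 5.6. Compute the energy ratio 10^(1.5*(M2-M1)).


M2 - M1 = 5.6 - 4.7 = 0.9
1.5 * 0.9 = 1.35
ratio = 10^1.35 = 22.39

22.39


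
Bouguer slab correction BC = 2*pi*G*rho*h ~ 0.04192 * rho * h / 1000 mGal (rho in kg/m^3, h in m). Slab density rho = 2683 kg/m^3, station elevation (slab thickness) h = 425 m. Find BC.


BC = 0.04192 * rho * h / 1000
= 0.04192 * 2683 * 425 / 1000
= 47.8003 mGal

47.8003


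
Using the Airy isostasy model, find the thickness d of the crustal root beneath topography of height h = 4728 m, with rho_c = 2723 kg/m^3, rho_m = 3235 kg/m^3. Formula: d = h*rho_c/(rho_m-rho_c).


rho_m - rho_c = 3235 - 2723 = 512
d = 4728 * 2723 / 512
= 12874344 / 512
= 25145.2 m

25145.2


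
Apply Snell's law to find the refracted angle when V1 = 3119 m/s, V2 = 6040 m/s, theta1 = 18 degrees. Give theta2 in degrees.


sin(theta1) = sin(18 deg) = 0.309017
sin(theta2) = V2/V1 * sin(theta1) = 6040/3119 * 0.309017 = 0.598417
theta2 = arcsin(0.598417) = 36.7566 degrees

36.7566


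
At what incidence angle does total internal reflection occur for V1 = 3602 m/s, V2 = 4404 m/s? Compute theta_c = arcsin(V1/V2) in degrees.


V1/V2 = 3602/4404 = 0.817893
theta_c = arcsin(0.817893) = 54.8744 degrees

54.8744


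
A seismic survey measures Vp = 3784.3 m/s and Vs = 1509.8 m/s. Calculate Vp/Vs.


Vp/Vs = 3784.3 / 1509.8
= 2.5065

2.5065


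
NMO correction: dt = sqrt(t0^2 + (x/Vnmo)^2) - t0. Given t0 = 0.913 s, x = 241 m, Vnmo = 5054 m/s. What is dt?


x/Vnmo = 241/5054 = 0.047685
(x/Vnmo)^2 = 0.002274
t0^2 = 0.833569
sqrt(0.833569 + 0.002274) = 0.914244
dt = 0.914244 - 0.913 = 0.001244

0.001244


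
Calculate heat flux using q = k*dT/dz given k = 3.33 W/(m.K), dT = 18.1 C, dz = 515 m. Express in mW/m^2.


q = k * dT / dz * 1000
= 3.33 * 18.1 / 515 * 1000
= 0.117035 * 1000
= 117.035 mW/m^2

117.035


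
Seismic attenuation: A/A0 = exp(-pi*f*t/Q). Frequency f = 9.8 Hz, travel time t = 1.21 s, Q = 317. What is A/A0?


pi*f*t/Q = pi*9.8*1.21/317 = 0.117517
A/A0 = exp(-0.117517) = 0.889125

0.889125


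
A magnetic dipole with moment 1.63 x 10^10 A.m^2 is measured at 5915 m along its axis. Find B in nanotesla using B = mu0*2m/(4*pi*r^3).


m = 1.63 x 10^10 = 16300000000 A.m^2
2m = 32600000000 A.m^2
r^3 = 5915^3 = 206949435875
B = (4pi*10^-7) * 32600000000 / (4*pi * 206949435875) * 1e9
= 40966.368203 / 2600603309637.81 * 1e9
= 15.7526 nT

15.7526


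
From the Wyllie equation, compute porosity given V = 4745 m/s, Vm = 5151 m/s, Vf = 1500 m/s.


1/V - 1/Vm = 1/4745 - 1/5151 = 1.661e-05
1/Vf - 1/Vm = 1/1500 - 1/5151 = 0.00047253
phi = 1.661e-05 / 0.00047253 = 0.0352

0.0352


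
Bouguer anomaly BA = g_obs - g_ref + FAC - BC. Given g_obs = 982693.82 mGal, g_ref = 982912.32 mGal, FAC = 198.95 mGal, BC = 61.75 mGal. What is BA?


BA = g_obs - g_ref + FAC - BC
= 982693.82 - 982912.32 + 198.95 - 61.75
= -81.3 mGal

-81.3


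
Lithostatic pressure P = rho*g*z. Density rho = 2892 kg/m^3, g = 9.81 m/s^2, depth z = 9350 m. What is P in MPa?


P = rho * g * z / 1e6
= 2892 * 9.81 * 9350 / 1e6
= 265264362.0 / 1e6
= 265.2644 MPa

265.2644


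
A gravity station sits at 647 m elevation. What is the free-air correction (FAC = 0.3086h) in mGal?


FAC = 0.3086 * h
= 0.3086 * 647
= 199.6642 mGal

199.6642


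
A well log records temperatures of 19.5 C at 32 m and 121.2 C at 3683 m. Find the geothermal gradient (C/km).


dT = 121.2 - 19.5 = 101.7 C
dz = 3683 - 32 = 3651 m
gradient = dT/dz * 1000 = 101.7/3651 * 1000 = 27.8554 C/km

27.8554


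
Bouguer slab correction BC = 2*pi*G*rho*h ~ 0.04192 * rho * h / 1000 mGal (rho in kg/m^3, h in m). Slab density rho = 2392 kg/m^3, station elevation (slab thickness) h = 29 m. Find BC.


BC = 0.04192 * rho * h / 1000
= 0.04192 * 2392 * 29 / 1000
= 2.9079 mGal

2.9079


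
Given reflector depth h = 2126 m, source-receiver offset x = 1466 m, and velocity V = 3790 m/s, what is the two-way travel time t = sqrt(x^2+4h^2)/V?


x^2 + 4h^2 = 1466^2 + 4*2126^2 = 2149156 + 18079504 = 20228660
sqrt(20228660) = 4497.6283
t = 4497.6283 / 3790 = 1.1867 s

1.1867


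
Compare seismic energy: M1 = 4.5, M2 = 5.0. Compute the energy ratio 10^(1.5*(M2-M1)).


M2 - M1 = 5.0 - 4.5 = 0.5
1.5 * 0.5 = 0.75
ratio = 10^0.75 = 5.62

5.62


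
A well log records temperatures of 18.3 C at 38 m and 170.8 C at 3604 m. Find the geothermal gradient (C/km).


dT = 170.8 - 18.3 = 152.5 C
dz = 3604 - 38 = 3566 m
gradient = dT/dz * 1000 = 152.5/3566 * 1000 = 42.765 C/km

42.765


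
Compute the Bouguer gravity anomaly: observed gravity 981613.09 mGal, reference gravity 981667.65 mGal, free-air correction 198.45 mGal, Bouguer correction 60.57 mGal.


BA = g_obs - g_ref + FAC - BC
= 981613.09 - 981667.65 + 198.45 - 60.57
= 83.32 mGal

83.32


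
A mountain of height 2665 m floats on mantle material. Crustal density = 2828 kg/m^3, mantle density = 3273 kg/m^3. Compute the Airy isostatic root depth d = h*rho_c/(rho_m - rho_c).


rho_m - rho_c = 3273 - 2828 = 445
d = 2665 * 2828 / 445
= 7536620 / 445
= 16936.22 m

16936.22


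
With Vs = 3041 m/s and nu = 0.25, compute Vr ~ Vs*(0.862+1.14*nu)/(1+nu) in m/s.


Numerator factor = 0.862 + 1.14*0.25 = 1.147
Denominator = 1 + 0.25 = 1.25
Vr = 3041 * 1.147 / 1.25 = 2790.42 m/s

2790.42


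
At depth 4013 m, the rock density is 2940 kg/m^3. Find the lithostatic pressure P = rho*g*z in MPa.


P = rho * g * z / 1e6
= 2940 * 9.81 * 4013 / 1e6
= 115740538.2 / 1e6
= 115.7405 MPa

115.7405


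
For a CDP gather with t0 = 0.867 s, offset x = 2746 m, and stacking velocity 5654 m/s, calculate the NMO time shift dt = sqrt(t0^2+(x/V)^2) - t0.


x/Vnmo = 2746/5654 = 0.485674
(x/Vnmo)^2 = 0.235879
t0^2 = 0.751689
sqrt(0.751689 + 0.235879) = 0.993765
dt = 0.993765 - 0.867 = 0.126765

0.126765


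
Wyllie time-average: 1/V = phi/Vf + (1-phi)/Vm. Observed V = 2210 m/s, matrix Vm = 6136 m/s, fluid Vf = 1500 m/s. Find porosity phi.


1/V - 1/Vm = 1/2210 - 1/6136 = 0.00028952
1/Vf - 1/Vm = 1/1500 - 1/6136 = 0.00050369
phi = 0.00028952 / 0.00050369 = 0.5748

0.5748


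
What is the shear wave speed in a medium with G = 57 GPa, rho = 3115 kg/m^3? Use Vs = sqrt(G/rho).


Convert G to Pa: G = 57e9 Pa
Compute G/rho = 57e9 / 3115 = 18298555.3772
Vs = sqrt(18298555.3772) = 4277.68 m/s

4277.68


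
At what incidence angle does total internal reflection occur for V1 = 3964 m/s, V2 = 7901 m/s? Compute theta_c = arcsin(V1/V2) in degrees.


V1/V2 = 3964/7901 = 0.501709
theta_c = arcsin(0.501709) = 30.1131 degrees

30.1131


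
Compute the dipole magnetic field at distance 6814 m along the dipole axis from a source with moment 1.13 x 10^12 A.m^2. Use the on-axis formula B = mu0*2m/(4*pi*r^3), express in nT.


m = 1.13 x 10^12 = 1130000000000 A.m^2
2m = 2260000000000 A.m^2
r^3 = 6814^3 = 316378081144
B = (4pi*10^-7) * 2260000000000 / (4*pi * 316378081144) * 1e9
= 2839999.758845 / 3975724221915.3 * 1e9
= 714.3352 nT

714.3352


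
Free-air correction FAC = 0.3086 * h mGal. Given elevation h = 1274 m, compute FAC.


FAC = 0.3086 * h
= 0.3086 * 1274
= 393.1564 mGal

393.1564


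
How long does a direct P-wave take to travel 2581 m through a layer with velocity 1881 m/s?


t = x / V
= 2581 / 1881
= 1.3721 s

1.3721


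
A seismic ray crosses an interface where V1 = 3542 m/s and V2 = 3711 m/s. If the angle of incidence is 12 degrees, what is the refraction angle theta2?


sin(theta1) = sin(12 deg) = 0.207912
sin(theta2) = V2/V1 * sin(theta1) = 3711/3542 * 0.207912 = 0.217832
theta2 = arcsin(0.217832) = 12.5817 degrees

12.5817


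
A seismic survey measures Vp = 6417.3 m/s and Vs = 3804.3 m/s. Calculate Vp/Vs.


Vp/Vs = 6417.3 / 3804.3
= 1.6869

1.6869


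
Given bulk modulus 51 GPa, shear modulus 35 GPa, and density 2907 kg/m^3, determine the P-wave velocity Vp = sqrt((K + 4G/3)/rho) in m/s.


First compute the effective modulus:
K + 4G/3 = 51e9 + 4*35e9/3 = 97666666666.67 Pa
Then divide by density:
97666666666.67 / 2907 = 33597064.5568 Pa/(kg/m^3)
Take the square root:
Vp = sqrt(33597064.5568) = 5796.3 m/s

5796.3


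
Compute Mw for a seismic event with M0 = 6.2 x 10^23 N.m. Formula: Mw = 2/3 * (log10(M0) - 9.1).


log10(M0) = log10(6.2 x 10^23) = 23.7924
Mw = 2/3 * (23.7924 - 9.1)
= 2/3 * 14.6924
= 9.79

9.79


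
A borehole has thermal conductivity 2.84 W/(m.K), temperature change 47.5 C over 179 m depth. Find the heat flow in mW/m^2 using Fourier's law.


q = k * dT / dz * 1000
= 2.84 * 47.5 / 179 * 1000
= 0.753631 * 1000
= 753.6313 mW/m^2

753.6313


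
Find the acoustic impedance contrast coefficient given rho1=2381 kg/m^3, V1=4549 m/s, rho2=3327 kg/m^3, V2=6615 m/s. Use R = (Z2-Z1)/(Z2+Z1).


Z1 = 2381 * 4549 = 10831169
Z2 = 3327 * 6615 = 22008105
R = (22008105 - 10831169) / (22008105 + 10831169) = 11176936 / 32839274 = 0.3404

0.3404


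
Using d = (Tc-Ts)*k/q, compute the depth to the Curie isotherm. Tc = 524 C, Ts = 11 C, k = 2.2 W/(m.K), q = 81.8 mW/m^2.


T_Curie - T_surf = 524 - 11 = 513 C
Convert q to W/m^2: 81.8 mW/m^2 = 0.0818 W/m^2
d = 513 * 2.2 / 0.0818 = 13797.07 m

13797.07


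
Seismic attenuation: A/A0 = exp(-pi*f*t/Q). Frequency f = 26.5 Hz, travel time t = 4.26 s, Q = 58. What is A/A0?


pi*f*t/Q = pi*26.5*4.26/58 = 6.114731
A/A0 = exp(-6.114731) = 0.00221

0.00221


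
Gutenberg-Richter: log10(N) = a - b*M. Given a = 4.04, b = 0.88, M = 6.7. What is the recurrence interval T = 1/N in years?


log10(N) = 4.04 - 0.88*6.7 = -1.856
N = 10^-1.856 = 0.013932
T = 1/N = 1/0.013932 = 71.7794 years

71.7794


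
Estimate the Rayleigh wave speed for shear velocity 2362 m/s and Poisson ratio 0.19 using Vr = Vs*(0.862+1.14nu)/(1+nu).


Numerator factor = 0.862 + 1.14*0.19 = 1.0786
Denominator = 1 + 0.19 = 1.19
Vr = 2362 * 1.0786 / 1.19 = 2140.89 m/s

2140.89


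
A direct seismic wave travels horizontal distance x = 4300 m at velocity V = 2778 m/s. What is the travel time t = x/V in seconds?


t = x / V
= 4300 / 2778
= 1.5479 s

1.5479


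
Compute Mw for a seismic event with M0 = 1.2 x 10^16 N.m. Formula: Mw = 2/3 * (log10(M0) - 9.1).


log10(M0) = log10(1.2 x 10^16) = 16.0792
Mw = 2/3 * (16.0792 - 9.1)
= 2/3 * 6.9792
= 4.65

4.65


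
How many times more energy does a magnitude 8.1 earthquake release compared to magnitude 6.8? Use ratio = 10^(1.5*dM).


M2 - M1 = 8.1 - 6.8 = 1.3
1.5 * 1.3 = 1.95
ratio = 10^1.95 = 89.13

89.13


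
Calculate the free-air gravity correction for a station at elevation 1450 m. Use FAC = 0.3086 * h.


FAC = 0.3086 * h
= 0.3086 * 1450
= 447.47 mGal

447.47


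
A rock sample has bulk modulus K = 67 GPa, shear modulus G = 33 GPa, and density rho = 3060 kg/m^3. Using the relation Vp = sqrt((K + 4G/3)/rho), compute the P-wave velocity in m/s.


First compute the effective modulus:
K + 4G/3 = 67e9 + 4*33e9/3 = 111000000000.0 Pa
Then divide by density:
111000000000.0 / 3060 = 36274509.8039 Pa/(kg/m^3)
Take the square root:
Vp = sqrt(36274509.8039) = 6022.83 m/s

6022.83


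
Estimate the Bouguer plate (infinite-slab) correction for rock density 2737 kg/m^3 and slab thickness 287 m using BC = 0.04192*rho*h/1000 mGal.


BC = 0.04192 * rho * h / 1000
= 0.04192 * 2737 * 287 / 1000
= 32.929 mGal

32.929


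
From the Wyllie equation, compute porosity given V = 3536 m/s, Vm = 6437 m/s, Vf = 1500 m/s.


1/V - 1/Vm = 1/3536 - 1/6437 = 0.00012745
1/Vf - 1/Vm = 1/1500 - 1/6437 = 0.00051131
phi = 0.00012745 / 0.00051131 = 0.2493

0.2493


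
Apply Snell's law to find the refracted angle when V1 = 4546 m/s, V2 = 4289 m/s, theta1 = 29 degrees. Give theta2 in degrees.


sin(theta1) = sin(29 deg) = 0.48481
sin(theta2) = V2/V1 * sin(theta1) = 4289/4546 * 0.48481 = 0.457402
theta2 = arcsin(0.457402) = 27.2196 degrees

27.2196


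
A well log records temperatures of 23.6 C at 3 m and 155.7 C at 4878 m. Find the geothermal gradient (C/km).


dT = 155.7 - 23.6 = 132.1 C
dz = 4878 - 3 = 4875 m
gradient = dT/dz * 1000 = 132.1/4875 * 1000 = 27.0974 C/km

27.0974


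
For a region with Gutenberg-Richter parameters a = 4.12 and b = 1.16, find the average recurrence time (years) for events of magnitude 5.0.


log10(N) = 4.12 - 1.16*5.0 = -1.68
N = 10^-1.68 = 0.020893
T = 1/N = 1/0.020893 = 47.863 years

47.863


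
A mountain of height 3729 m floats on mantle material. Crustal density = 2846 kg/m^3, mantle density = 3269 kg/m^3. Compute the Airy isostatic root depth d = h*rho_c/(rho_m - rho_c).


rho_m - rho_c = 3269 - 2846 = 423
d = 3729 * 2846 / 423
= 10612734 / 423
= 25089.21 m

25089.21


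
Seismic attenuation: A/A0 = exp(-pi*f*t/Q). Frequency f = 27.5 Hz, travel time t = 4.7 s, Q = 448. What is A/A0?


pi*f*t/Q = pi*27.5*4.7/448 = 0.906364
A/A0 = exp(-0.906364) = 0.403991

0.403991


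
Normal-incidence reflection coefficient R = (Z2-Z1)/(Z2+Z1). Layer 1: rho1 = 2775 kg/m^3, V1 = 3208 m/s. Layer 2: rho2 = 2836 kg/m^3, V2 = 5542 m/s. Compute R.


Z1 = 2775 * 3208 = 8902200
Z2 = 2836 * 5542 = 15717112
R = (15717112 - 8902200) / (15717112 + 8902200) = 6814912 / 24619312 = 0.2768

0.2768


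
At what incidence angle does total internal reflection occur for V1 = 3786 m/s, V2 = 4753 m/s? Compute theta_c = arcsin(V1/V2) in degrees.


V1/V2 = 3786/4753 = 0.79655
theta_c = arcsin(0.79655) = 52.8019 degrees

52.8019


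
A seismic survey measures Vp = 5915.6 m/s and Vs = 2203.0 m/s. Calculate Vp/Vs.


Vp/Vs = 5915.6 / 2203.0
= 2.6852

2.6852


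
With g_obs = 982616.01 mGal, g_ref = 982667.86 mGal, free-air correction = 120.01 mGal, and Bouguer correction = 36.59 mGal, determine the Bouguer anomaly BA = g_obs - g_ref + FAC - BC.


BA = g_obs - g_ref + FAC - BC
= 982616.01 - 982667.86 + 120.01 - 36.59
= 31.57 mGal

31.57


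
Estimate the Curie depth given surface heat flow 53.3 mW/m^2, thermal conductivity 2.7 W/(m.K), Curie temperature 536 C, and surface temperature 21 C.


T_Curie - T_surf = 536 - 21 = 515 C
Convert q to W/m^2: 53.3 mW/m^2 = 0.0533 W/m^2
d = 515 * 2.7 / 0.0533 = 26088.18 m

26088.18


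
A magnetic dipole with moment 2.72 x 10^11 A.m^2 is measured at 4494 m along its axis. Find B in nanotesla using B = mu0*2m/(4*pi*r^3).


m = 2.72 x 10^11 = 272000000000 A.m^2
2m = 544000000000 A.m^2
r^3 = 4494^3 = 90760985784
B = (4pi*10^-7) * 544000000000 / (4*pi * 90760985784) * 1e9
= 683610.561421 / 1140536184686.33 * 1e9
= 599.3765 nT

599.3765


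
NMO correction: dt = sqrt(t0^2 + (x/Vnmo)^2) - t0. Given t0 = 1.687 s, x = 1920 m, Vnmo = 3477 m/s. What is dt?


x/Vnmo = 1920/3477 = 0.5522
(x/Vnmo)^2 = 0.304925
t0^2 = 2.845969
sqrt(2.845969 + 0.304925) = 1.775076
dt = 1.775076 - 1.687 = 0.088076

0.088076


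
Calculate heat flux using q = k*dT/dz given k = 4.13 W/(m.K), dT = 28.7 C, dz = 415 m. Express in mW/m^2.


q = k * dT / dz * 1000
= 4.13 * 28.7 / 415 * 1000
= 0.285617 * 1000
= 285.6169 mW/m^2

285.6169


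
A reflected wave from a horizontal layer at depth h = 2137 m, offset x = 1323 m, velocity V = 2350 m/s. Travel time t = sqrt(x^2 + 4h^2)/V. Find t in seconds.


x^2 + 4h^2 = 1323^2 + 4*2137^2 = 1750329 + 18267076 = 20017405
sqrt(20017405) = 4474.0815
t = 4474.0815 / 2350 = 1.9039 s

1.9039


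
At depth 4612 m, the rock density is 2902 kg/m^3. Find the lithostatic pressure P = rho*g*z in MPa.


P = rho * g * z / 1e6
= 2902 * 9.81 * 4612 / 1e6
= 131297275.44 / 1e6
= 131.2973 MPa

131.2973


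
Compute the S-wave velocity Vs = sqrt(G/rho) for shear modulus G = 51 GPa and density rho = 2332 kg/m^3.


Convert G to Pa: G = 51e9 Pa
Compute G/rho = 51e9 / 2332 = 21869639.7942
Vs = sqrt(21869639.7942) = 4676.5 m/s

4676.5


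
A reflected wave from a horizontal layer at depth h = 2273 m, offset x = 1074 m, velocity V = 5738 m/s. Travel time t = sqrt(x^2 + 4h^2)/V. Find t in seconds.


x^2 + 4h^2 = 1074^2 + 4*2273^2 = 1153476 + 20666116 = 21819592
sqrt(21819592) = 4671.1446
t = 4671.1446 / 5738 = 0.8141 s

0.8141


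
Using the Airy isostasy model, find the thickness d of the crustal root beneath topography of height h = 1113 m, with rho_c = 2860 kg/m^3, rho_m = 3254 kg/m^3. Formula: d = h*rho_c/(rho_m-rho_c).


rho_m - rho_c = 3254 - 2860 = 394
d = 1113 * 2860 / 394
= 3183180 / 394
= 8079.14 m

8079.14


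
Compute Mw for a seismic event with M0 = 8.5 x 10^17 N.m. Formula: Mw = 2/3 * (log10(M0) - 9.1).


log10(M0) = log10(8.5 x 10^17) = 17.9294
Mw = 2/3 * (17.9294 - 9.1)
= 2/3 * 8.8294
= 5.89

5.89


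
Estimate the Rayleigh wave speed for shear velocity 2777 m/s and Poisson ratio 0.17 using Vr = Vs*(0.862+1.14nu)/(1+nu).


Numerator factor = 0.862 + 1.14*0.17 = 1.0558
Denominator = 1 + 0.17 = 1.17
Vr = 2777 * 1.0558 / 1.17 = 2505.95 m/s

2505.95


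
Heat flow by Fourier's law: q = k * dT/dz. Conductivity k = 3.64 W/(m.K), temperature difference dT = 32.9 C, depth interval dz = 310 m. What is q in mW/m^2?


q = k * dT / dz * 1000
= 3.64 * 32.9 / 310 * 1000
= 0.38631 * 1000
= 386.3097 mW/m^2

386.3097


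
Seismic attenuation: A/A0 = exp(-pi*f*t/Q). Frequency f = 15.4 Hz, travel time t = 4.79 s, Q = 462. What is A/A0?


pi*f*t/Q = pi*15.4*4.79/462 = 0.501608
A/A0 = exp(-0.501608) = 0.605556

0.605556


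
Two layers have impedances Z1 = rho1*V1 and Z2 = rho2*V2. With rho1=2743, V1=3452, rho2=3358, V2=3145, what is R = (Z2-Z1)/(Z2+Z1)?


Z1 = 2743 * 3452 = 9468836
Z2 = 3358 * 3145 = 10560910
R = (10560910 - 9468836) / (10560910 + 9468836) = 1092074 / 20029746 = 0.0545

0.0545


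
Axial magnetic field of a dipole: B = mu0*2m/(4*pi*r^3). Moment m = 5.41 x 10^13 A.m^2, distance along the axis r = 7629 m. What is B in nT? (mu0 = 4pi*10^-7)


m = 5.41 x 10^13 = 54100000000000 A.m^2
2m = 108200000000000 A.m^2
r^3 = 7629^3 = 444020319189
B = (4pi*10^-7) * 108200000000000 / (4*pi * 444020319189) * 1e9
= 135968130.047366 / 5579723891235.03 * 1e9
= 24368.2542 nT

24368.2542


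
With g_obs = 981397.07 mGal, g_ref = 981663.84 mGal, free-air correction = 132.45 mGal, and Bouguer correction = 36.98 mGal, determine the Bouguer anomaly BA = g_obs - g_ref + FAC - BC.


BA = g_obs - g_ref + FAC - BC
= 981397.07 - 981663.84 + 132.45 - 36.98
= -171.3 mGal

-171.3


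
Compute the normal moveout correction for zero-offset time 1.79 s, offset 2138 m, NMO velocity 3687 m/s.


x/Vnmo = 2138/3687 = 0.579875
(x/Vnmo)^2 = 0.336255
t0^2 = 3.2041
sqrt(3.2041 + 0.336255) = 1.881583
dt = 1.881583 - 1.79 = 0.091583

0.091583


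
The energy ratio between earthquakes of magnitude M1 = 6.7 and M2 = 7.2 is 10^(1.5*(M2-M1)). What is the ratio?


M2 - M1 = 7.2 - 6.7 = 0.5
1.5 * 0.5 = 0.75
ratio = 10^0.75 = 5.62

5.62


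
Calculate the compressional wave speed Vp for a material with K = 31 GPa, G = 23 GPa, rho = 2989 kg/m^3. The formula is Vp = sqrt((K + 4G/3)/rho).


First compute the effective modulus:
K + 4G/3 = 31e9 + 4*23e9/3 = 61666666666.67 Pa
Then divide by density:
61666666666.67 / 2989 = 20631203.301 Pa/(kg/m^3)
Take the square root:
Vp = sqrt(20631203.301) = 4542.16 m/s

4542.16


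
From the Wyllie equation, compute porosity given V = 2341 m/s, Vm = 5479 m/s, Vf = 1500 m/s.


1/V - 1/Vm = 1/2341 - 1/5479 = 0.00024465
1/Vf - 1/Vm = 1/1500 - 1/5479 = 0.00048415
phi = 0.00024465 / 0.00048415 = 0.5053

0.5053


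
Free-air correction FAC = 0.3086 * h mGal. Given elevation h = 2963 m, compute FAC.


FAC = 0.3086 * h
= 0.3086 * 2963
= 914.3818 mGal

914.3818


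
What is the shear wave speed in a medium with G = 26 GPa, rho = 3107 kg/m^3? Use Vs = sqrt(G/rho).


Convert G to Pa: G = 26e9 Pa
Compute G/rho = 26e9 / 3107 = 8368200.8368
Vs = sqrt(8368200.8368) = 2892.78 m/s

2892.78


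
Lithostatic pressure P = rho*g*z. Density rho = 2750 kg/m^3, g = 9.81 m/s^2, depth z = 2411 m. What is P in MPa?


P = rho * g * z / 1e6
= 2750 * 9.81 * 2411 / 1e6
= 65042752.5 / 1e6
= 65.0428 MPa

65.0428


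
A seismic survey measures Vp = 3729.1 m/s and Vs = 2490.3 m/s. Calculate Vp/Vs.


Vp/Vs = 3729.1 / 2490.3
= 1.4975

1.4975


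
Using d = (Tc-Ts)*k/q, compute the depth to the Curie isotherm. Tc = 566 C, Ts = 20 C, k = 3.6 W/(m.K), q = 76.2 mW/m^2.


T_Curie - T_surf = 566 - 20 = 546 C
Convert q to W/m^2: 76.2 mW/m^2 = 0.0762 W/m^2
d = 546 * 3.6 / 0.0762 = 25795.28 m

25795.28


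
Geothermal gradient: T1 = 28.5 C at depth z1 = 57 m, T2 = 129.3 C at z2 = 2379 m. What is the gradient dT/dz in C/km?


dT = 129.3 - 28.5 = 100.8 C
dz = 2379 - 57 = 2322 m
gradient = dT/dz * 1000 = 100.8/2322 * 1000 = 43.4109 C/km

43.4109


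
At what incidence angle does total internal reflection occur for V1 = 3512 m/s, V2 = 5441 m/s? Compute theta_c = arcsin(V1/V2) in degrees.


V1/V2 = 3512/5441 = 0.64547
theta_c = arcsin(0.64547) = 40.2009 degrees

40.2009


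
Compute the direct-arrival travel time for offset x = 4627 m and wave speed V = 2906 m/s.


t = x / V
= 4627 / 2906
= 1.5922 s

1.5922


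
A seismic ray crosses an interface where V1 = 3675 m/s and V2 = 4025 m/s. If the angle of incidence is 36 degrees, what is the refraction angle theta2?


sin(theta1) = sin(36 deg) = 0.587785
sin(theta2) = V2/V1 * sin(theta1) = 4025/3675 * 0.587785 = 0.643765
theta2 = arcsin(0.643765) = 40.0731 degrees

40.0731


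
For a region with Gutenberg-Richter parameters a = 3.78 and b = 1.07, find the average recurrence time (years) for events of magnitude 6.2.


log10(N) = 3.78 - 1.07*6.2 = -2.854
N = 10^-2.854 = 0.0014
T = 1/N = 1/0.0014 = 714.4963 years

714.4963


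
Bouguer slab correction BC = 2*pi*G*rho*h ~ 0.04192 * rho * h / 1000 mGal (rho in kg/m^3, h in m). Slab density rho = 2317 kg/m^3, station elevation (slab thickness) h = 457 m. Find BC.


BC = 0.04192 * rho * h / 1000
= 0.04192 * 2317 * 457 / 1000
= 44.3878 mGal

44.3878


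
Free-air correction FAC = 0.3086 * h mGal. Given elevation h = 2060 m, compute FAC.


FAC = 0.3086 * h
= 0.3086 * 2060
= 635.716 mGal

635.716


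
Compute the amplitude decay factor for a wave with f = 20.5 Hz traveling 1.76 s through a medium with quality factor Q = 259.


pi*f*t/Q = pi*20.5*1.76/259 = 0.43764
A/A0 = exp(-0.43764) = 0.645558

0.645558


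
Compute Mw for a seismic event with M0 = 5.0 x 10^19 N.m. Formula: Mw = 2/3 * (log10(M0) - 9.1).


log10(M0) = log10(5.0 x 10^19) = 19.699
Mw = 2/3 * (19.699 - 9.1)
= 2/3 * 10.599
= 7.07

7.07


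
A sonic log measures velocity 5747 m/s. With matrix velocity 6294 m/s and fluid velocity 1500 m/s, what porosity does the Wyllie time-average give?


1/V - 1/Vm = 1/5747 - 1/6294 = 1.512e-05
1/Vf - 1/Vm = 1/1500 - 1/6294 = 0.00050779
phi = 1.512e-05 / 0.00050779 = 0.0298

0.0298


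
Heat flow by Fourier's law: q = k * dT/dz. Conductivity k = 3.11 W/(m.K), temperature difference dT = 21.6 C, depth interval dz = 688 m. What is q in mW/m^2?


q = k * dT / dz * 1000
= 3.11 * 21.6 / 688 * 1000
= 0.09764 * 1000
= 97.6395 mW/m^2

97.6395


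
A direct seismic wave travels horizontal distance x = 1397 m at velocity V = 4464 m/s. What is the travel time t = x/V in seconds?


t = x / V
= 1397 / 4464
= 0.3129 s

0.3129


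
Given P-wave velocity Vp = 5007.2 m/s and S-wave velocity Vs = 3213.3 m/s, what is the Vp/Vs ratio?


Vp/Vs = 5007.2 / 3213.3
= 1.5583

1.5583


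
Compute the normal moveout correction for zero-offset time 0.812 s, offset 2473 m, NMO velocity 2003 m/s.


x/Vnmo = 2473/2003 = 1.234648
(x/Vnmo)^2 = 1.524356
t0^2 = 0.659344
sqrt(0.659344 + 1.524356) = 1.477735
dt = 1.477735 - 0.812 = 0.665735

0.665735


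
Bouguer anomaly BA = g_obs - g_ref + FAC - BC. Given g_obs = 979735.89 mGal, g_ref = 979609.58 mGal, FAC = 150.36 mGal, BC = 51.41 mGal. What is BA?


BA = g_obs - g_ref + FAC - BC
= 979735.89 - 979609.58 + 150.36 - 51.41
= 225.26 mGal

225.26


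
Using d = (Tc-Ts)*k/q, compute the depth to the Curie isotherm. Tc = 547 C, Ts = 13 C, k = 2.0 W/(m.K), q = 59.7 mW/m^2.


T_Curie - T_surf = 547 - 13 = 534 C
Convert q to W/m^2: 59.7 mW/m^2 = 0.0597 W/m^2
d = 534 * 2.0 / 0.0597 = 17889.45 m

17889.45


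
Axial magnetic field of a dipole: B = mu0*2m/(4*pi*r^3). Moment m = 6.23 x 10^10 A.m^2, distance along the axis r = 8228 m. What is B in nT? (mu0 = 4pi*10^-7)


m = 6.23 x 10^10 = 62300000000 A.m^2
2m = 124600000000 A.m^2
r^3 = 8228^3 = 557035468352
B = (4pi*10^-7) * 124600000000 / (4*pi * 557035468352) * 1e9
= 156576.977855 / 6999914140654.37 * 1e9
= 22.3684 nT

22.3684


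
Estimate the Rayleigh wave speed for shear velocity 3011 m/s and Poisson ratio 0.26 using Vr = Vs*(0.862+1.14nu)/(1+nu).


Numerator factor = 0.862 + 1.14*0.26 = 1.1584
Denominator = 1 + 0.26 = 1.26
Vr = 3011 * 1.1584 / 1.26 = 2768.21 m/s

2768.21


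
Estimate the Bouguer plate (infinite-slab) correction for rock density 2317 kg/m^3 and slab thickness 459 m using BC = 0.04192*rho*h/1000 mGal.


BC = 0.04192 * rho * h / 1000
= 0.04192 * 2317 * 459 / 1000
= 44.582 mGal

44.582


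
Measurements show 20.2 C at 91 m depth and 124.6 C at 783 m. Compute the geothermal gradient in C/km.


dT = 124.6 - 20.2 = 104.4 C
dz = 783 - 91 = 692 m
gradient = dT/dz * 1000 = 104.4/692 * 1000 = 150.8671 C/km

150.8671


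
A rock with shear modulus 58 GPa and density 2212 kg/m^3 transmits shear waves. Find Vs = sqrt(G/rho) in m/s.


Convert G to Pa: G = 58e9 Pa
Compute G/rho = 58e9 / 2212 = 26220614.8282
Vs = sqrt(26220614.8282) = 5120.61 m/s

5120.61


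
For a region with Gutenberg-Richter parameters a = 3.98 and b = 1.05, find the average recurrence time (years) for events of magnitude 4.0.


log10(N) = 3.98 - 1.05*4.0 = -0.22
N = 10^-0.22 = 0.60256
T = 1/N = 1/0.60256 = 1.6596 years

1.6596


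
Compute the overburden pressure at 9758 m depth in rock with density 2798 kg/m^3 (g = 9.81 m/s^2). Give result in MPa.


P = rho * g * z / 1e6
= 2798 * 9.81 * 9758 / 1e6
= 267841292.04 / 1e6
= 267.8413 MPa

267.8413


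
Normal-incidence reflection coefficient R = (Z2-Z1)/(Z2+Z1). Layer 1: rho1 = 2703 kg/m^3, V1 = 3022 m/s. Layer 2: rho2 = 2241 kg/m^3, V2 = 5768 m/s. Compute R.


Z1 = 2703 * 3022 = 8168466
Z2 = 2241 * 5768 = 12926088
R = (12926088 - 8168466) / (12926088 + 8168466) = 4757622 / 21094554 = 0.2255

0.2255


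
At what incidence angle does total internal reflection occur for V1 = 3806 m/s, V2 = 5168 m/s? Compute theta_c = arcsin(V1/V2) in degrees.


V1/V2 = 3806/5168 = 0.736455
theta_c = arcsin(0.736455) = 47.4303 degrees

47.4303
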